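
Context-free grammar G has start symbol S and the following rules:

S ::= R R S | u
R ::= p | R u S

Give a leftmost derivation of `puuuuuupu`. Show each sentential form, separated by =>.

S => RRS => RuSRS => RuSuSRS => RuSuSuSRS => puSuSuSRS => puuuSuSRS => puuuuuSRS => puuuuuuRS => puuuuuupS => puuuuuupu

S => RRS   [S ::= R R S]
RRS => RuSRS   [R ::= R u S]
RuSRS => RuSuSRS   [R ::= R u S]
RuSuSRS => RuSuSuSRS   [R ::= R u S]
RuSuSuSRS => puSuSuSRS   [R ::= p]
puSuSuSRS => puuuSuSRS   [S ::= u]
puuuSuSRS => puuuuuSRS   [S ::= u]
puuuuuSRS => puuuuuuRS   [S ::= u]
puuuuuuRS => puuuuuupS   [R ::= p]
puuuuuupS => puuuuuupu   [S ::= u]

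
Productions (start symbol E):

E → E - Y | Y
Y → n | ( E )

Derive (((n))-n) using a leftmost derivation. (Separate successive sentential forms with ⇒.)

E⇒Y⇒(E)⇒(E-Y)⇒(Y-Y)⇒((E)-Y)⇒((Y)-Y)⇒(((E))-Y)⇒(((Y))-Y)⇒(((n))-Y)⇒(((n))-n)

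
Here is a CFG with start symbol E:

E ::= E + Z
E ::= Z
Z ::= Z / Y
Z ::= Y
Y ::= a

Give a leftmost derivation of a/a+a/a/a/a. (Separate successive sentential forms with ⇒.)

E⇒E+Z⇒Z+Z⇒Z/Y+Z⇒Y/Y+Z⇒a/Y+Z⇒a/a+Z⇒a/a+Z/Y⇒a/a+Z/Y/Y⇒a/a+Z/Y/Y/Y⇒a/a+Y/Y/Y/Y⇒a/a+a/Y/Y/Y⇒a/a+a/a/Y/Y⇒a/a+a/a/a/Y⇒a/a+a/a/a/a

E ⇒ E+Z   [E ::= E + Z]
E+Z ⇒ Z+Z   [E ::= Z]
Z+Z ⇒ Z/Y+Z   [Z ::= Z / Y]
Z/Y+Z ⇒ Y/Y+Z   [Z ::= Y]
Y/Y+Z ⇒ a/Y+Z   [Y ::= a]
a/Y+Z ⇒ a/a+Z   [Y ::= a]
a/a+Z ⇒ a/a+Z/Y   [Z ::= Z / Y]
a/a+Z/Y ⇒ a/a+Z/Y/Y   [Z ::= Z / Y]
a/a+Z/Y/Y ⇒ a/a+Z/Y/Y/Y   [Z ::= Z / Y]
a/a+Z/Y/Y/Y ⇒ a/a+Y/Y/Y/Y   [Z ::= Y]
a/a+Y/Y/Y/Y ⇒ a/a+a/Y/Y/Y   [Y ::= a]
a/a+a/Y/Y/Y ⇒ a/a+a/a/Y/Y   [Y ::= a]
a/a+a/a/Y/Y ⇒ a/a+a/a/a/Y   [Y ::= a]
a/a+a/a/a/Y ⇒ a/a+a/a/a/a   [Y ::= a]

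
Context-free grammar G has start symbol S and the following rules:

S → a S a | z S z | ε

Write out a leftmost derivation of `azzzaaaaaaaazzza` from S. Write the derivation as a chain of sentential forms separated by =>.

S => aSa   [S → a S a]
aSa => azSza   [S → z S z]
azSza => azzSzza   [S → z S z]
azzSzza => azzzSzzza   [S → z S z]
azzzSzzza => azzzaSazzza   [S → a S a]
azzzaSazzza => azzzaaSaazzza   [S → a S a]
azzzaaSaazzza => azzzaaaSaaazzza   [S → a S a]
azzzaaaSaaazzza => azzzaaaaSaaaazzza   [S → a S a]
azzzaaaaSaaaazzza => azzzaaaaaaaazzza   [S → ε]

S=>aSa=>azSza=>azzSzza=>azzzSzzza=>azzzaSazzza=>azzzaaSaazzza=>azzzaaaSaaazzza=>azzzaaaaSaaaazzza=>azzzaaaaaaaazzza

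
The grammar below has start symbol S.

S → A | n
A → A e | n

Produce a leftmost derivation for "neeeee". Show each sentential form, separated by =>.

S => A => Ae => Aee => Aeee => Aeeee => Aeeeee => neeeee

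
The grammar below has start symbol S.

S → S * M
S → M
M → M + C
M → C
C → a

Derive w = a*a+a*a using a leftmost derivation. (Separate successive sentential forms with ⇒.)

S ⇒ S*M ⇒ S*M*M ⇒ M*M*M ⇒ C*M*M ⇒ a*M*M ⇒ a*M+C*M ⇒ a*C+C*M ⇒ a*a+C*M ⇒ a*a+a*M ⇒ a*a+a*C ⇒ a*a+a*a

S ⇒ S*M   [S → S * M]
S*M ⇒ S*M*M   [S → S * M]
S*M*M ⇒ M*M*M   [S → M]
M*M*M ⇒ C*M*M   [M → C]
C*M*M ⇒ a*M*M   [C → a]
a*M*M ⇒ a*M+C*M   [M → M + C]
a*M+C*M ⇒ a*C+C*M   [M → C]
a*C+C*M ⇒ a*a+C*M   [C → a]
a*a+C*M ⇒ a*a+a*M   [C → a]
a*a+a*M ⇒ a*a+a*C   [M → C]
a*a+a*C ⇒ a*a+a*a   [C → a]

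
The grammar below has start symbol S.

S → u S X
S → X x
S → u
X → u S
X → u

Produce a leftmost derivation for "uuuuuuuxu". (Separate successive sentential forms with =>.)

S=>uSX=>uXxX=>uuSxX=>uuuSXxX=>uuuuSXXxX=>uuuuuXXxX=>uuuuuuXxX=>uuuuuuuxX=>uuuuuuuxu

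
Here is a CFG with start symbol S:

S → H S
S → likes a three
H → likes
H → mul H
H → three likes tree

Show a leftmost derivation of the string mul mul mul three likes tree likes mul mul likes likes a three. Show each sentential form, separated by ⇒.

S ⇒ H S ⇒ mul H S ⇒ mul mul H S ⇒ mul mul mul H S ⇒ mul mul mul three likes tree S ⇒ mul mul mul three likes tree H S ⇒ mul mul mul three likes tree likes S ⇒ mul mul mul three likes tree likes H S ⇒ mul mul mul three likes tree likes mul H S ⇒ mul mul mul three likes tree likes mul mul H S ⇒ mul mul mul three likes tree likes mul mul likes S ⇒ mul mul mul three likes tree likes mul mul likes likes a three

S ⇒ H S   [S → H S]
H S ⇒ mul H S   [H → mul H]
mul H S ⇒ mul mul H S   [H → mul H]
mul mul H S ⇒ mul mul mul H S   [H → mul H]
mul mul mul H S ⇒ mul mul mul three likes tree S   [H → three likes tree]
mul mul mul three likes tree S ⇒ mul mul mul three likes tree H S   [S → H S]
mul mul mul three likes tree H S ⇒ mul mul mul three likes tree likes S   [H → likes]
mul mul mul three likes tree likes S ⇒ mul mul mul three likes tree likes H S   [S → H S]
mul mul mul three likes tree likes H S ⇒ mul mul mul three likes tree likes mul H S   [H → mul H]
mul mul mul three likes tree likes mul H S ⇒ mul mul mul three likes tree likes mul mul H S   [H → mul H]
mul mul mul three likes tree likes mul mul H S ⇒ mul mul mul three likes tree likes mul mul likes S   [H → likes]
mul mul mul three likes tree likes mul mul likes S ⇒ mul mul mul three likes tree likes mul mul likes likes a three   [S → likes a three]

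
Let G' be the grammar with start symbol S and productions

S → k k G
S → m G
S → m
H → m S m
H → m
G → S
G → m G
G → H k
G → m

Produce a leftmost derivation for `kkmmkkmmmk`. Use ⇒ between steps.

S ⇒ kkG   [S → k k G]
kkG ⇒ kkmG   [G → m G]
kkmG ⇒ kkmHk   [G → H k]
kkmHk ⇒ kkmmSmk   [H → m S m]
kkmmSmk ⇒ kkmmkkGmk   [S → k k G]
kkmmkkGmk ⇒ kkmmkkmGmk   [G → m G]
kkmmkkmGmk ⇒ kkmmkkmSmk   [G → S]
kkmmkkmSmk ⇒ kkmmkkmmmk   [S → m]

S ⇒ kkG ⇒ kkmG ⇒ kkmHk ⇒ kkmmSmk ⇒ kkmmkkGmk ⇒ kkmmkkmGmk ⇒ kkmmkkmSmk ⇒ kkmmkkmmmk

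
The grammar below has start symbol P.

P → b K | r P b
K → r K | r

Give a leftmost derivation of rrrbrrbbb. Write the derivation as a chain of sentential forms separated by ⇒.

P ⇒ rPb   [P → r P b]
rPb ⇒ rrPbb   [P → r P b]
rrPbb ⇒ rrrPbbb   [P → r P b]
rrrPbbb ⇒ rrrbKbbb   [P → b K]
rrrbKbbb ⇒ rrrbrKbbb   [K → r K]
rrrbrKbbb ⇒ rrrbrrbbb   [K → r]

P ⇒ rPb ⇒ rrPbb ⇒ rrrPbbb ⇒ rrrbKbbb ⇒ rrrbrKbbb ⇒ rrrbrrbbb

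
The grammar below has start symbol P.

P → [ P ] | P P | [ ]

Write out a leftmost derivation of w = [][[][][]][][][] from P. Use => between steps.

P => PP => PPP => PPPP => PPPPP => []PPPP => [][P]PPP => [][PP]PPP => [][PPP]PPP => [][[]PP]PPP => [][[][]P]PPP => [][[][][]]PPP => [][[][][]][]PP => [][[][][]][][]P => [][[][][]][][][]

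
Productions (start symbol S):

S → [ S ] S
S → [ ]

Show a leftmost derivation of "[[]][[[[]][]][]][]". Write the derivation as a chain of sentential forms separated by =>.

S => [S]S => [[]]S => [[]][S]S => [[]][[S]S]S => [[]][[[S]S]S]S => [[]][[[[]]S]S]S => [[]][[[[]][]]S]S => [[]][[[[]][]][]]S => [[]][[[[]][]][]][]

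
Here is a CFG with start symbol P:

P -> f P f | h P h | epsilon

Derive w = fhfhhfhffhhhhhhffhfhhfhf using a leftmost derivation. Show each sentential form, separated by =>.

P => fPf => fhPhf => fhfPfhf => fhfhPhfhf => fhfhhPhhfhf => fhfhhfPfhhfhf => fhfhhfhPhfhhfhf => fhfhhfhfPfhfhhfhf => fhfhhfhffPffhfhhfhf => fhfhhfhffhPhffhfhhfhf => fhfhhfhffhhPhhffhfhhfhf => fhfhhfhffhhhPhhhffhfhhfhf => fhfhhfhffhhhhhhffhfhhfhf

P => fPf   [P -> f P f]
fPf => fhPhf   [P -> h P h]
fhPhf => fhfPfhf   [P -> f P f]
fhfPfhf => fhfhPhfhf   [P -> h P h]
fhfhPhfhf => fhfhhPhhfhf   [P -> h P h]
fhfhhPhhfhf => fhfhhfPfhhfhf   [P -> f P f]
fhfhhfPfhhfhf => fhfhhfhPhfhhfhf   [P -> h P h]
fhfhhfhPhfhhfhf => fhfhhfhfPfhfhhfhf   [P -> f P f]
fhfhhfhfPfhfhhfhf => fhfhhfhffPffhfhhfhf   [P -> f P f]
fhfhhfhffPffhfhhfhf => fhfhhfhffhPhffhfhhfhf   [P -> h P h]
fhfhhfhffhPhffhfhhfhf => fhfhhfhffhhPhhffhfhhfhf   [P -> h P h]
fhfhhfhffhhPhhffhfhhfhf => fhfhhfhffhhhPhhhffhfhhfhf   [P -> h P h]
fhfhhfhffhhhPhhhffhfhhfhf => fhfhhfhffhhhhhhffhfhhfhf   [P -> epsilon]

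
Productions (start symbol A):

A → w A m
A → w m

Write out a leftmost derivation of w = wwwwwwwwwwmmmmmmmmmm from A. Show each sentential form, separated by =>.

A => wAm => wwAmm => wwwAmmm => wwwwAmmmm => wwwwwAmmmmm => wwwwwwAmmmmmm => wwwwwwwAmmmmmmm => wwwwwwwwAmmmmmmmm => wwwwwwwwwAmmmmmmmmm => wwwwwwwwwwmmmmmmmmmm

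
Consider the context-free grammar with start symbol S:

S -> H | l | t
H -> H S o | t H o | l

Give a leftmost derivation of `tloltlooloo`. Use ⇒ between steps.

S ⇒ H   [S -> H]
H ⇒ HSo   [H -> H S o]
HSo ⇒ tHoSo   [H -> t H o]
tHoSo ⇒ tloSo   [H -> l]
tloSo ⇒ tloHo   [S -> H]
tloHo ⇒ tloHSoo   [H -> H S o]
tloHSoo ⇒ tloHSoSoo   [H -> H S o]
tloHSoSoo ⇒ tlolSoSoo   [H -> l]
tlolSoSoo ⇒ tlolHoSoo   [S -> H]
tlolHoSoo ⇒ tloltHooSoo   [H -> t H o]
tloltHooSoo ⇒ tloltlooSoo   [H -> l]
tloltlooSoo ⇒ tloltlooloo   [S -> l]

S ⇒ H ⇒ HSo ⇒ tHoSo ⇒ tloSo ⇒ tloHo ⇒ tloHSoo ⇒ tloHSoSoo ⇒ tlolSoSoo ⇒ tlolHoSoo ⇒ tloltHooSoo ⇒ tloltlooSoo ⇒ tloltlooloo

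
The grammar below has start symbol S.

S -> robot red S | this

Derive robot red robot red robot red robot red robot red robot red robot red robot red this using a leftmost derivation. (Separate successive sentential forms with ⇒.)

S ⇒ robot red S ⇒ robot red robot red S ⇒ robot red robot red robot red S ⇒ robot red robot red robot red robot red S ⇒ robot red robot red robot red robot red robot red S ⇒ robot red robot red robot red robot red robot red robot red S ⇒ robot red robot red robot red robot red robot red robot red robot red S ⇒ robot red robot red robot red robot red robot red robot red robot red robot red S ⇒ robot red robot red robot red robot red robot red robot red robot red robot red this

S ⇒ robot red S   [S -> robot red S]
robot red S ⇒ robot red robot red S   [S -> robot red S]
robot red robot red S ⇒ robot red robot red robot red S   [S -> robot red S]
robot red robot red robot red S ⇒ robot red robot red robot red robot red S   [S -> robot red S]
robot red robot red robot red robot red S ⇒ robot red robot red robot red robot red robot red S   [S -> robot red S]
robot red robot red robot red robot red robot red S ⇒ robot red robot red robot red robot red robot red robot red S   [S -> robot red S]
robot red robot red robot red robot red robot red robot red S ⇒ robot red robot red robot red robot red robot red robot red robot red S   [S -> robot red S]
robot red robot red robot red robot red robot red robot red robot red S ⇒ robot red robot red robot red robot red robot red robot red robot red robot red S   [S -> robot red S]
robot red robot red robot red robot red robot red robot red robot red robot red S ⇒ robot red robot red robot red robot red robot red robot red robot red robot red this   [S -> this]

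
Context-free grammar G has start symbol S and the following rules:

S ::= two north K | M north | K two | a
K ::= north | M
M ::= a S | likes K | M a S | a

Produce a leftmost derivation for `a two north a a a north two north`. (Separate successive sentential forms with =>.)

S => M north => a S north => a two north K north => a two north M north => a two north M a S north => a two north a S a S north => a two north a a a S north => a two north a a a K two north => a two north a a a north two north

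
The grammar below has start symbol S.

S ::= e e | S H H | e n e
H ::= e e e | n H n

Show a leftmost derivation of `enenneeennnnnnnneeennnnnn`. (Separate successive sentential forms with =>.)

S => SHH => eneHH => enenHnH => enennHnnH => enenneeennH => enenneeennnHn => enenneeennnnHnn => enenneeennnnnHnnn => enenneeennnnnnHnnnn => enenneeennnnnnnHnnnnn => enenneeennnnnnnnHnnnnnn => enenneeennnnnnnneeennnnnn

S => SHH   [S ::= S H H]
SHH => eneHH   [S ::= e n e]
eneHH => enenHnH   [H ::= n H n]
enenHnH => enennHnnH   [H ::= n H n]
enennHnnH => enenneeennH   [H ::= e e e]
enenneeennH => enenneeennnHn   [H ::= n H n]
enenneeennnHn => enenneeennnnHnn   [H ::= n H n]
enenneeennnnHnn => enenneeennnnnHnnn   [H ::= n H n]
enenneeennnnnHnnn => enenneeennnnnnHnnnn   [H ::= n H n]
enenneeennnnnnHnnnn => enenneeennnnnnnHnnnnn   [H ::= n H n]
enenneeennnnnnnHnnnnn => enenneeennnnnnnnHnnnnnn   [H ::= n H n]
enenneeennnnnnnnHnnnnnn => enenneeennnnnnnneeennnnnn   [H ::= e e e]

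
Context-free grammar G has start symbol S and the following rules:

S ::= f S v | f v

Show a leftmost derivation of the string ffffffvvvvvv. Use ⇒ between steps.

S ⇒ fSv   [S ::= f S v]
fSv ⇒ ffSvv   [S ::= f S v]
ffSvv ⇒ fffSvvv   [S ::= f S v]
fffSvvv ⇒ ffffSvvvv   [S ::= f S v]
ffffSvvvv ⇒ fffffSvvvvv   [S ::= f S v]
fffffSvvvvv ⇒ ffffffvvvvvv   [S ::= f v]

S⇒fSv⇒ffSvv⇒fffSvvv⇒ffffSvvvv⇒fffffSvvvvv⇒ffffffvvvvvv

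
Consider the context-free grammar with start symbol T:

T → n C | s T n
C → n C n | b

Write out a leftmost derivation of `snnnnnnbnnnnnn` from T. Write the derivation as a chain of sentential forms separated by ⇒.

T ⇒ sTn ⇒ snCn ⇒ snnCnn ⇒ snnnCnnn ⇒ snnnnCnnnn ⇒ snnnnnCnnnnn ⇒ snnnnnnCnnnnnn ⇒ snnnnnnbnnnnnn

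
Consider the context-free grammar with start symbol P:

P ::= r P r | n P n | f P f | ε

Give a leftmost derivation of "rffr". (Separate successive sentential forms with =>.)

P => rPr   [P ::= r P r]
rPr => rfPfr   [P ::= f P f]
rfPfr => rffr   [P ::= ε]

P => rPr => rfPfr => rffr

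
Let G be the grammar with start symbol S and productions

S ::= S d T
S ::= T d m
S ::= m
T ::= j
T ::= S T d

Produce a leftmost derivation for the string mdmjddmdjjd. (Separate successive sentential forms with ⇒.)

S⇒SdT⇒mdT⇒mdSTd⇒mdSdTTd⇒mdTdmdTTd⇒mdSTddmdTTd⇒mdmTddmdTTd⇒mdmjddmdTTd⇒mdmjddmdjTd⇒mdmjddmdjjd

S ⇒ SdT   [S ::= S d T]
SdT ⇒ mdT   [S ::= m]
mdT ⇒ mdSTd   [T ::= S T d]
mdSTd ⇒ mdSdTTd   [S ::= S d T]
mdSdTTd ⇒ mdTdmdTTd   [S ::= T d m]
mdTdmdTTd ⇒ mdSTddmdTTd   [T ::= S T d]
mdSTddmdTTd ⇒ mdmTddmdTTd   [S ::= m]
mdmTddmdTTd ⇒ mdmjddmdTTd   [T ::= j]
mdmjddmdTTd ⇒ mdmjddmdjTd   [T ::= j]
mdmjddmdjTd ⇒ mdmjddmdjjd   [T ::= j]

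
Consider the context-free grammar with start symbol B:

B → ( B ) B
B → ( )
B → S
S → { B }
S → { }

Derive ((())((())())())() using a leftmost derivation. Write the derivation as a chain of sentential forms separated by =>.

B => (B)B   [B → ( B ) B]
(B)B => ((B)B)B   [B → ( B ) B]
((B)B)B => ((())B)B   [B → ( )]
((())B)B => ((())(B)B)B   [B → ( B ) B]
((())(B)B)B => ((())((B)B)B)B   [B → ( B ) B]
((())((B)B)B)B => ((())((())B)B)B   [B → ( )]
((())((())B)B)B => ((())((())())B)B   [B → ( )]
((())((())())B)B => ((())((())())())B   [B → ( )]
((())((())())())B => ((())((())())())()   [B → ( )]

B => (B)B => ((B)B)B => ((())B)B => ((())(B)B)B => ((())((B)B)B)B => ((())((())B)B)B => ((())((())())B)B => ((())((())())())B => ((())((())())())()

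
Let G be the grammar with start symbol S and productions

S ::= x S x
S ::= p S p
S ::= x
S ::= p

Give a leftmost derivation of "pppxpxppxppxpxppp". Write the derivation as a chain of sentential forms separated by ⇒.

S ⇒ pSp ⇒ ppSpp ⇒ pppSppp ⇒ pppxSxppp ⇒ pppxpSpxppp ⇒ pppxpxSxpxppp ⇒ pppxpxpSpxpxppp ⇒ pppxpxppSppxpxppp ⇒ pppxpxppxppxpxppp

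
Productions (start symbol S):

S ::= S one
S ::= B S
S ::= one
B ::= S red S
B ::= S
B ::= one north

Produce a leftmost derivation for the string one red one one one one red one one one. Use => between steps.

S => S one => B S one => S red S S one => S one red S S one => B S one red S S one => S S one red S S one => B S S one red S S one => S red S S S one red S S one => one red S S S one red S S one => one red one S S one red S S one => one red one one S one red S S one => one red one one one one red S S one => one red one one one one red one S one => one red one one one one red one one one

S => S one   [S ::= S one]
S one => B S one   [S ::= B S]
B S one => S red S S one   [B ::= S red S]
S red S S one => S one red S S one   [S ::= S one]
S one red S S one => B S one red S S one   [S ::= B S]
B S one red S S one => S S one red S S one   [B ::= S]
S S one red S S one => B S S one red S S one   [S ::= B S]
B S S one red S S one => S red S S S one red S S one   [B ::= S red S]
S red S S S one red S S one => one red S S S one red S S one   [S ::= one]
one red S S S one red S S one => one red one S S one red S S one   [S ::= one]
one red one S S one red S S one => one red one one S one red S S one   [S ::= one]
one red one one S one red S S one => one red one one one one red S S one   [S ::= one]
one red one one one one red S S one => one red one one one one red one S one   [S ::= one]
one red one one one one red one S one => one red one one one one red one one one   [S ::= one]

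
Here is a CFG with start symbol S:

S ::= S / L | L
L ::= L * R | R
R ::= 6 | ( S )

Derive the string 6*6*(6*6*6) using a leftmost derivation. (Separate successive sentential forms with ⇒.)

S ⇒ L ⇒ L*R ⇒ L*R*R ⇒ R*R*R ⇒ 6*R*R ⇒ 6*6*R ⇒ 6*6*(S) ⇒ 6*6*(L) ⇒ 6*6*(L*R) ⇒ 6*6*(L*R*R) ⇒ 6*6*(R*R*R) ⇒ 6*6*(6*R*R) ⇒ 6*6*(6*6*R) ⇒ 6*6*(6*6*6)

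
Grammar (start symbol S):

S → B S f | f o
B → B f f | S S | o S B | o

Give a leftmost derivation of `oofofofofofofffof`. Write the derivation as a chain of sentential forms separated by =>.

S => BSf => BffSf => oSBffSf => oBSfBffSf => ooSBSfBffSf => oofoBSfBffSf => oofoSSSfBffSf => oofofoSSfBffSf => oofofofoSfBffSf => oofofofofofBffSf => oofofofofofoffSf => oofofofofofofffof

S => BSf   [S → B S f]
BSf => BffSf   [B → B f f]
BffSf => oSBffSf   [B → o S B]
oSBffSf => oBSfBffSf   [S → B S f]
oBSfBffSf => ooSBSfBffSf   [B → o S B]
ooSBSfBffSf => oofoBSfBffSf   [S → f o]
oofoBSfBffSf => oofoSSSfBffSf   [B → S S]
oofoSSSfBffSf => oofofoSSfBffSf   [S → f o]
oofofoSSfBffSf => oofofofoSfBffSf   [S → f o]
oofofofoSfBffSf => oofofofofofBffSf   [S → f o]
oofofofofofBffSf => oofofofofofoffSf   [B → o]
oofofofofofoffSf => oofofofofofofffof   [S → f o]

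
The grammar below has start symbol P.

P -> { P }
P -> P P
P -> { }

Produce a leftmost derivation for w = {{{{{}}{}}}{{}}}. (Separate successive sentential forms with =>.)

P => {P}   [P -> { P }]
{P} => {PP}   [P -> P P]
{PP} => {{P}P}   [P -> { P }]
{{P}P} => {{{P}}P}   [P -> { P }]
{{{P}}P} => {{{PP}}P}   [P -> P P]
{{{PP}}P} => {{{{P}P}}P}   [P -> { P }]
{{{{P}P}}P} => {{{{{}}P}}P}   [P -> { }]
{{{{{}}P}}P} => {{{{{}}{}}}P}   [P -> { }]
{{{{{}}{}}}P} => {{{{{}}{}}}{P}}   [P -> { P }]
{{{{{}}{}}}{P}} => {{{{{}}{}}}{{}}}   [P -> { }]

P => {P} => {PP} => {{P}P} => {{{P}}P} => {{{PP}}P} => {{{{P}P}}P} => {{{{{}}P}}P} => {{{{{}}{}}}P} => {{{{{}}{}}}{P}} => {{{{{}}{}}}{{}}}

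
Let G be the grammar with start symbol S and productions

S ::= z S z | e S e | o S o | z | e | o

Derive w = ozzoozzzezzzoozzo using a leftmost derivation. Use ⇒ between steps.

S ⇒ oSo ⇒ ozSzo ⇒ ozzSzzo ⇒ ozzoSozzo ⇒ ozzooSoozzo ⇒ ozzoozSzoozzo ⇒ ozzoozzSzzoozzo ⇒ ozzoozzzSzzzoozzo ⇒ ozzoozzzezzzoozzo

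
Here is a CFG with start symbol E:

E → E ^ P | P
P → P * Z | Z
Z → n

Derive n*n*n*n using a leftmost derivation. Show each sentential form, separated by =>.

E=>P=>P*Z=>P*Z*Z=>P*Z*Z*Z=>Z*Z*Z*Z=>n*Z*Z*Z=>n*n*Z*Z=>n*n*n*Z=>n*n*n*n

E => P   [E → P]
P => P*Z   [P → P * Z]
P*Z => P*Z*Z   [P → P * Z]
P*Z*Z => P*Z*Z*Z   [P → P * Z]
P*Z*Z*Z => Z*Z*Z*Z   [P → Z]
Z*Z*Z*Z => n*Z*Z*Z   [Z → n]
n*Z*Z*Z => n*n*Z*Z   [Z → n]
n*n*Z*Z => n*n*n*Z   [Z → n]
n*n*n*Z => n*n*n*n   [Z → n]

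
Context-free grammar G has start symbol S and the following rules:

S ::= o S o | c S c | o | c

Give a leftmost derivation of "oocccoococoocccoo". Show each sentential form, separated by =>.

S => oSo => ooSoo => oocScoo => ooccSccoo => oocccScccoo => oocccoSocccoo => oocccooSoocccoo => oocccoocScoocccoo => oocccoococoocccoo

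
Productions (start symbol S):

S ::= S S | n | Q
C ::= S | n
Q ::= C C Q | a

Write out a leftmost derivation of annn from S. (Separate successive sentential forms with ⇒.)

S⇒SS⇒SSS⇒QSS⇒aSS⇒aSSS⇒anSS⇒annS⇒annn

S ⇒ SS   [S ::= S S]
SS ⇒ SSS   [S ::= S S]
SSS ⇒ QSS   [S ::= Q]
QSS ⇒ aSS   [Q ::= a]
aSS ⇒ aSSS   [S ::= S S]
aSSS ⇒ anSS   [S ::= n]
anSS ⇒ annS   [S ::= n]
annS ⇒ annn   [S ::= n]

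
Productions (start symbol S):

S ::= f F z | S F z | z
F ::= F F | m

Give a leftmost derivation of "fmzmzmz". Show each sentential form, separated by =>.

S => SFz   [S ::= S F z]
SFz => SFzFz   [S ::= S F z]
SFzFz => fFzFzFz   [S ::= f F z]
fFzFzFz => fmzFzFz   [F ::= m]
fmzFzFz => fmzmzFz   [F ::= m]
fmzmzFz => fmzmzmz   [F ::= m]

S => SFz => SFzFz => fFzFzFz => fmzFzFz => fmzmzFz => fmzmzmz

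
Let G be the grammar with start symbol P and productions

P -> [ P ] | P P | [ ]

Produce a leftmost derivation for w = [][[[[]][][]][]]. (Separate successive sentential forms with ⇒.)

P ⇒ PP   [P -> P P]
PP ⇒ []P   [P -> [ ]]
[]P ⇒ [][P]   [P -> [ P ]]
[][P] ⇒ [][PP]   [P -> P P]
[][PP] ⇒ [][[P]P]   [P -> [ P ]]
[][[P]P] ⇒ [][[PP]P]   [P -> P P]
[][[PP]P] ⇒ [][[[P]P]P]   [P -> [ P ]]
[][[[P]P]P] ⇒ [][[[[]]P]P]   [P -> [ ]]
[][[[[]]P]P] ⇒ [][[[[]]PP]P]   [P -> P P]
[][[[[]]PP]P] ⇒ [][[[[]][]P]P]   [P -> [ ]]
[][[[[]][]P]P] ⇒ [][[[[]][][]]P]   [P -> [ ]]
[][[[[]][][]]P] ⇒ [][[[[]][][]][]]   [P -> [ ]]

P ⇒ PP ⇒ []P ⇒ [][P] ⇒ [][PP] ⇒ [][[P]P] ⇒ [][[PP]P] ⇒ [][[[P]P]P] ⇒ [][[[[]]P]P] ⇒ [][[[[]]PP]P] ⇒ [][[[[]][]P]P] ⇒ [][[[[]][][]]P] ⇒ [][[[[]][][]][]]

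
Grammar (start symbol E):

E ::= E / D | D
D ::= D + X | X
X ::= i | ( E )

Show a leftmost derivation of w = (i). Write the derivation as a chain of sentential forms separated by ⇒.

E⇒D⇒X⇒(E)⇒(D)⇒(X)⇒(i)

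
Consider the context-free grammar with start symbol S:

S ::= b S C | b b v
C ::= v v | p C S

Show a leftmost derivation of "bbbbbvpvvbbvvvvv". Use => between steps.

S => bSC   [S ::= b S C]
bSC => bbSCC   [S ::= b S C]
bbSCC => bbbSCCC   [S ::= b S C]
bbbSCCC => bbbbbvCCC   [S ::= b b v]
bbbbbvCCC => bbbbbvpCSCC   [C ::= p C S]
bbbbbvpCSCC => bbbbbvpvvSCC   [C ::= v v]
bbbbbvpvvSCC => bbbbbvpvvbbvCC   [S ::= b b v]
bbbbbvpvvbbvCC => bbbbbvpvvbbvvvC   [C ::= v v]
bbbbbvpvvbbvvvC => bbbbbvpvvbbvvvvv   [C ::= v v]

S => bSC => bbSCC => bbbSCCC => bbbbbvCCC => bbbbbvpCSCC => bbbbbvpvvSCC => bbbbbvpvvbbvCC => bbbbbvpvvbbvvvC => bbbbbvpvvbbvvvvv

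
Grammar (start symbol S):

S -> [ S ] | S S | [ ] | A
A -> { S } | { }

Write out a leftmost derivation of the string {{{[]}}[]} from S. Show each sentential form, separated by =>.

S => A => {S} => {SS} => {AS} => {{S}S} => {{A}S} => {{{S}}S} => {{{[]}}S} => {{{[]}}[]}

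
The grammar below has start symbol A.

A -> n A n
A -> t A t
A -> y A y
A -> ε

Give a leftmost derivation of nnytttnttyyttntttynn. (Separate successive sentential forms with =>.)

A => nAn => nnAnn => nnyAynn => nnytAtynn => nnyttAttynn => nnytttAtttynn => nnytttnAntttynn => nnytttntAtntttynn => nnytttnttAttntttynn => nnytttnttyAyttntttynn => nnytttnttyyttntttynn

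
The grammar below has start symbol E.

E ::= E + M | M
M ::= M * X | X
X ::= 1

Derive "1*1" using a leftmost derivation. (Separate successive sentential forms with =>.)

E => M   [E ::= M]
M => M*X   [M ::= M * X]
M*X => X*X   [M ::= X]
X*X => 1*X   [X ::= 1]
1*X => 1*1   [X ::= 1]

E => M => M*X => X*X => 1*X => 1*1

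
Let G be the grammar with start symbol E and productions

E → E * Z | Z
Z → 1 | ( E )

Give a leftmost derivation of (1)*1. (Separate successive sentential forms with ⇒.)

E ⇒ E*Z ⇒ Z*Z ⇒ (E)*Z ⇒ (Z)*Z ⇒ (1)*Z ⇒ (1)*1

E ⇒ E*Z   [E → E * Z]
E*Z ⇒ Z*Z   [E → Z]
Z*Z ⇒ (E)*Z   [Z → ( E )]
(E)*Z ⇒ (Z)*Z   [E → Z]
(Z)*Z ⇒ (1)*Z   [Z → 1]
(1)*Z ⇒ (1)*1   [Z → 1]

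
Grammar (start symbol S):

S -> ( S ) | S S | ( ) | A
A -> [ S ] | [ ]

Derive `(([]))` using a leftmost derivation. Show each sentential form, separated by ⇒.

S⇒(S)⇒((S))⇒((A))⇒(([]))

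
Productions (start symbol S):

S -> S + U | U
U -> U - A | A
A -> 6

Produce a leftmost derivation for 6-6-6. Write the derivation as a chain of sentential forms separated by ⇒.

S⇒U⇒U-A⇒U-A-A⇒A-A-A⇒6-A-A⇒6-6-A⇒6-6-6

S ⇒ U   [S -> U]
U ⇒ U-A   [U -> U - A]
U-A ⇒ U-A-A   [U -> U - A]
U-A-A ⇒ A-A-A   [U -> A]
A-A-A ⇒ 6-A-A   [A -> 6]
6-A-A ⇒ 6-6-A   [A -> 6]
6-6-A ⇒ 6-6-6   [A -> 6]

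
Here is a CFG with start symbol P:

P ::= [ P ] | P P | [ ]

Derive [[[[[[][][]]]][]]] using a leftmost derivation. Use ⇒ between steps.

P⇒[P]⇒[[P]]⇒[[PP]]⇒[[[P]P]]⇒[[[[P]]P]]⇒[[[[[P]]]P]]⇒[[[[[PP]]]P]]⇒[[[[[PPP]]]P]]⇒[[[[[[]PP]]]P]]⇒[[[[[[][]P]]]P]]⇒[[[[[[][][]]]]P]]⇒[[[[[[][][]]]][]]]

P ⇒ [P]   [P ::= [ P ]]
[P] ⇒ [[P]]   [P ::= [ P ]]
[[P]] ⇒ [[PP]]   [P ::= P P]
[[PP]] ⇒ [[[P]P]]   [P ::= [ P ]]
[[[P]P]] ⇒ [[[[P]]P]]   [P ::= [ P ]]
[[[[P]]P]] ⇒ [[[[[P]]]P]]   [P ::= [ P ]]
[[[[[P]]]P]] ⇒ [[[[[PP]]]P]]   [P ::= P P]
[[[[[PP]]]P]] ⇒ [[[[[PPP]]]P]]   [P ::= P P]
[[[[[PPP]]]P]] ⇒ [[[[[[]PP]]]P]]   [P ::= [ ]]
[[[[[[]PP]]]P]] ⇒ [[[[[[][]P]]]P]]   [P ::= [ ]]
[[[[[[][]P]]]P]] ⇒ [[[[[[][][]]]]P]]   [P ::= [ ]]
[[[[[[][][]]]]P]] ⇒ [[[[[[][][]]]][]]]   [P ::= [ ]]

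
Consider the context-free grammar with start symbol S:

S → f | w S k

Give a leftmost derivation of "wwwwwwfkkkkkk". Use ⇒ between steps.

S ⇒ wSk ⇒ wwSkk ⇒ wwwSkkk ⇒ wwwwSkkkk ⇒ wwwwwSkkkkk ⇒ wwwwwwSkkkkkk ⇒ wwwwwwfkkkkkk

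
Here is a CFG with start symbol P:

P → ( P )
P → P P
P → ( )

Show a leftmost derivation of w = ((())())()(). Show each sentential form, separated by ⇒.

P ⇒ PP ⇒ PPP ⇒ (P)PP ⇒ (PP)PP ⇒ ((P)P)PP ⇒ ((())P)PP ⇒ ((())())PP ⇒ ((())())()P ⇒ ((())())()()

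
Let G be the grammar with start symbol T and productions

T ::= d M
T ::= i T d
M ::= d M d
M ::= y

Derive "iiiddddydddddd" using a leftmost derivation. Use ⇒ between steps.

T⇒iTd⇒iiTdd⇒iiiTddd⇒iiidMddd⇒iiiddMdddd⇒iiidddMddddd⇒iiiddddMdddddd⇒iiiddddydddddd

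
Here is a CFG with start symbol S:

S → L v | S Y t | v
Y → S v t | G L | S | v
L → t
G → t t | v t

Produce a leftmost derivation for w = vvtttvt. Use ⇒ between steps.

S ⇒ SYt ⇒ SYtYt ⇒ vYtYt ⇒ vGLtYt ⇒ vvtLtYt ⇒ vvtttYt ⇒ vvtttvt

S ⇒ SYt   [S → S Y t]
SYt ⇒ SYtYt   [S → S Y t]
SYtYt ⇒ vYtYt   [S → v]
vYtYt ⇒ vGLtYt   [Y → G L]
vGLtYt ⇒ vvtLtYt   [G → v t]
vvtLtYt ⇒ vvtttYt   [L → t]
vvtttYt ⇒ vvtttvt   [Y → v]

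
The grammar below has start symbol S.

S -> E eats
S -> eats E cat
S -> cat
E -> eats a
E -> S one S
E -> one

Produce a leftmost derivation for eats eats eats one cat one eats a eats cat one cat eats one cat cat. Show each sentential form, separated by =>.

S => eats E cat => eats S one S cat => eats E eats one S cat => eats S one S eats one S cat => eats eats E cat one S eats one S cat => eats eats S one S cat one S eats one S cat => eats eats eats E cat one S cat one S eats one S cat => eats eats eats one cat one S cat one S eats one S cat => eats eats eats one cat one E eats cat one S eats one S cat => eats eats eats one cat one eats a eats cat one S eats one S cat => eats eats eats one cat one eats a eats cat one cat eats one S cat => eats eats eats one cat one eats a eats cat one cat eats one cat cat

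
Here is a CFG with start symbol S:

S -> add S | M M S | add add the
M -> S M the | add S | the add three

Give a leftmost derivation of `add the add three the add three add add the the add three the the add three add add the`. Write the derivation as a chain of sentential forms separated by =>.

S => M M S => S M the M S => add S M the M S => add M M S M the M S => add the add three M S M the M S => add the add three the add three S M the M S => add the add three the add three add add the M the M S => add the add three the add three add add the the add three the M S => add the add three the add three add add the the add three the the add three S => add the add three the add three add add the the add three the the add three add add the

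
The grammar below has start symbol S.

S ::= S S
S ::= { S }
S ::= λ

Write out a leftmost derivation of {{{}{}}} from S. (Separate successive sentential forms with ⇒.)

S ⇒ {S}   [S ::= { S }]
{S} ⇒ {{S}}   [S ::= { S }]
{{S}} ⇒ {{SS}}   [S ::= S S]
{{SS}} ⇒ {{{S}S}}   [S ::= { S }]
{{{S}S}} ⇒ {{{}S}}   [S ::= λ]
{{{}S}} ⇒ {{{}SS}}   [S ::= S S]
{{{}SS}} ⇒ {{{}{S}S}}   [S ::= { S }]
{{{}{S}S}} ⇒ {{{}{}S}}   [S ::= λ]
{{{}{}S}} ⇒ {{{}{}}}   [S ::= λ]

S ⇒ {S} ⇒ {{S}} ⇒ {{SS}} ⇒ {{{S}S}} ⇒ {{{}S}} ⇒ {{{}SS}} ⇒ {{{}{S}S}} ⇒ {{{}{}S}} ⇒ {{{}{}}}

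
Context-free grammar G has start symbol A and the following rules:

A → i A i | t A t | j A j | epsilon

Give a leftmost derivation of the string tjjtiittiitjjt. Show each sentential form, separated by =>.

A => tAt => tjAjt => tjjAjjt => tjjtAtjjt => tjjtiAitjjt => tjjtiiAiitjjt => tjjtiitAtiitjjt => tjjtiittiitjjt

A => tAt   [A → t A t]
tAt => tjAjt   [A → j A j]
tjAjt => tjjAjjt   [A → j A j]
tjjAjjt => tjjtAtjjt   [A → t A t]
tjjtAtjjt => tjjtiAitjjt   [A → i A i]
tjjtiAitjjt => tjjtiiAiitjjt   [A → i A i]
tjjtiiAiitjjt => tjjtiitAtiitjjt   [A → t A t]
tjjtiitAtiitjjt => tjjtiittiitjjt   [A → epsilon]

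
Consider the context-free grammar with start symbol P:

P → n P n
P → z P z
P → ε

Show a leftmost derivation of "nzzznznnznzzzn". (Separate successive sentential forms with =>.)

P=>nPn=>nzPzn=>nzzPzzn=>nzzzPzzzn=>nzzznPnzzzn=>nzzznzPznzzzn=>nzzznznPnznzzzn=>nzzznznnznzzzn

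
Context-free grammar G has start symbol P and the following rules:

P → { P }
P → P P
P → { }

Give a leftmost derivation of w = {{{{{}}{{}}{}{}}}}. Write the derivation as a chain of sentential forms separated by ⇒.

P⇒{P}⇒{{P}}⇒{{{P}}}⇒{{{PP}}}⇒{{{PPP}}}⇒{{{PPPP}}}⇒{{{{P}PPP}}}⇒{{{{{}}PPP}}}⇒{{{{{}}{P}PP}}}⇒{{{{{}}{{}}PP}}}⇒{{{{{}}{{}}{}P}}}⇒{{{{{}}{{}}{}{}}}}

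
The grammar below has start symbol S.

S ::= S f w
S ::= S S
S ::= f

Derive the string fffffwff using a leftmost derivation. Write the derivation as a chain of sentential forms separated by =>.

S => SS => SSS => SfwSS => SSfwSS => SSSfwSS => SSSSfwSS => fSSSfwSS => ffSSfwSS => fffSfwSS => fffffwSS => fffffwfS => fffffwff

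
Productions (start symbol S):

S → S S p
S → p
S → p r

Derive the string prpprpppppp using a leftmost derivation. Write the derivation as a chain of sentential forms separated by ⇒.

S⇒SSp⇒prSp⇒prSSpp⇒prSSpSpp⇒prpSpSpp⇒prpSSppSpp⇒prpprSppSpp⇒prpprpppSpp⇒prpprpppppp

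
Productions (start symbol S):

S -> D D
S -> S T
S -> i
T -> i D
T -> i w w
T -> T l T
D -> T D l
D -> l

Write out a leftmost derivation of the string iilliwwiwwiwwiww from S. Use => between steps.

S => ST   [S -> S T]
ST => STT   [S -> S T]
STT => STTT   [S -> S T]
STTT => STTTT   [S -> S T]
STTTT => iTTTT   [S -> i]
iTTTT => iTlTTTT   [T -> T l T]
iTlTTTT => iiDlTTTT   [T -> i D]
iiDlTTTT => iillTTTT   [D -> l]
iillTTTT => iilliwwTTT   [T -> i w w]
iilliwwTTT => iilliwwiwwTT   [T -> i w w]
iilliwwiwwTT => iilliwwiwwiwwT   [T -> i w w]
iilliwwiwwiwwT => iilliwwiwwiwwiww   [T -> i w w]

S => ST => STT => STTT => STTTT => iTTTT => iTlTTTT => iiDlTTTT => iillTTTT => iilliwwTTT => iilliwwiwwTT => iilliwwiwwiwwT => iilliwwiwwiwwiww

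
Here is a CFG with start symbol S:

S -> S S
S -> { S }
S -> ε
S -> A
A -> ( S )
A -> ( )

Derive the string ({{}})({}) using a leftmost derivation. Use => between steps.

S => SS => AS => (S)S => ({S})S => ({{S}})S => ({{}})S => ({{}})A => ({{}})(S) => ({{}})({S}) => ({{}})({})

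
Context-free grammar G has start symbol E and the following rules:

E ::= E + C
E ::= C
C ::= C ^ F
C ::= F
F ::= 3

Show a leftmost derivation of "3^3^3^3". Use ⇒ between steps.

E⇒C⇒C^F⇒C^F^F⇒C^F^F^F⇒F^F^F^F⇒3^F^F^F⇒3^3^F^F⇒3^3^3^F⇒3^3^3^3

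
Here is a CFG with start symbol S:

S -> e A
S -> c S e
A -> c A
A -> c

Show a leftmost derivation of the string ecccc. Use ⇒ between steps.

S ⇒ eA ⇒ ecA ⇒ eccA ⇒ ecccA ⇒ ecccc

S ⇒ eA   [S -> e A]
eA ⇒ ecA   [A -> c A]
ecA ⇒ eccA   [A -> c A]
eccA ⇒ ecccA   [A -> c A]
ecccA ⇒ ecccc   [A -> c]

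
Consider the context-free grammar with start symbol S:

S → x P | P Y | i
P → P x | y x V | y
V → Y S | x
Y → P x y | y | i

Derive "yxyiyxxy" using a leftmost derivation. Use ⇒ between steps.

S ⇒ PY ⇒ yxVY ⇒ yxYSY ⇒ yxySY ⇒ yxyiY ⇒ yxyiPxy ⇒ yxyiPxxy ⇒ yxyiyxxy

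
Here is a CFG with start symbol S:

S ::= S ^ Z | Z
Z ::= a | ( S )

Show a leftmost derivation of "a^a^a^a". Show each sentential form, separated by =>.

S=>S^Z=>S^Z^Z=>S^Z^Z^Z=>Z^Z^Z^Z=>a^Z^Z^Z=>a^a^Z^Z=>a^a^a^Z=>a^a^a^a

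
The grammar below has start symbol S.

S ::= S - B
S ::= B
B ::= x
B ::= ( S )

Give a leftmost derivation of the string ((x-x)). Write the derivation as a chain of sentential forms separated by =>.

S=>B=>(S)=>(B)=>((S))=>((S-B))=>((B-B))=>((x-B))=>((x-x))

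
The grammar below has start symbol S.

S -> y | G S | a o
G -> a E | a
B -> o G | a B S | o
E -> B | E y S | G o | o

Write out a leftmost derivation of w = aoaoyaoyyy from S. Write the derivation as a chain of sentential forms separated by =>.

S => GS   [S -> G S]
GS => aES   [G -> a E]
aES => aEySS   [E -> E y S]
aEySS => aEySySS   [E -> E y S]
aEySySS => aBySySS   [E -> B]
aBySySS => aoGySySS   [B -> o G]
aoGySySS => aoaEySySS   [G -> a E]
aoaEySySS => aoaoySySS   [E -> o]
aoaoySySS => aoaoyaoySS   [S -> a o]
aoaoyaoySS => aoaoyaoyyS   [S -> y]
aoaoyaoyyS => aoaoyaoyyy   [S -> y]

S=>GS=>aES=>aEySS=>aEySySS=>aBySySS=>aoGySySS=>aoaEySySS=>aoaoySySS=>aoaoyaoySS=>aoaoyaoyyS=>aoaoyaoyyy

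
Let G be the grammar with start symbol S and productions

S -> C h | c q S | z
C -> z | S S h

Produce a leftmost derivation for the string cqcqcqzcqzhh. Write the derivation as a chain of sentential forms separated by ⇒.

S ⇒ cqS ⇒ cqCh ⇒ cqSShh ⇒ cqcqSShh ⇒ cqcqcqSShh ⇒ cqcqcqzShh ⇒ cqcqcqzcqShh ⇒ cqcqcqzcqzhh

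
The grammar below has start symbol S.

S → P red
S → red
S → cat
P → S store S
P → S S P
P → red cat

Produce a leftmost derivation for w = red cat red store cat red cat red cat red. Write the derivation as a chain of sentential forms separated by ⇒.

S ⇒ P red ⇒ S S P red ⇒ P red S P red ⇒ S store S red S P red ⇒ P red store S red S P red ⇒ red cat red store S red S P red ⇒ red cat red store cat red S P red ⇒ red cat red store cat red cat P red ⇒ red cat red store cat red cat red cat red

S ⇒ P red   [S → P red]
P red ⇒ S S P red   [P → S S P]
S S P red ⇒ P red S P red   [S → P red]
P red S P red ⇒ S store S red S P red   [P → S store S]
S store S red S P red ⇒ P red store S red S P red   [S → P red]
P red store S red S P red ⇒ red cat red store S red S P red   [P → red cat]
red cat red store S red S P red ⇒ red cat red store cat red S P red   [S → cat]
red cat red store cat red S P red ⇒ red cat red store cat red cat P red   [S → cat]
red cat red store cat red cat P red ⇒ red cat red store cat red cat red cat red   [P → red cat]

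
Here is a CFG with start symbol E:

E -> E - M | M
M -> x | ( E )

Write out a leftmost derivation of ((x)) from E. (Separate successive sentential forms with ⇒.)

E ⇒ M   [E -> M]
M ⇒ (E)   [M -> ( E )]
(E) ⇒ (M)   [E -> M]
(M) ⇒ ((E))   [M -> ( E )]
((E)) ⇒ ((M))   [E -> M]
((M)) ⇒ ((x))   [M -> x]

E ⇒ M ⇒ (E) ⇒ (M) ⇒ ((E)) ⇒ ((M)) ⇒ ((x))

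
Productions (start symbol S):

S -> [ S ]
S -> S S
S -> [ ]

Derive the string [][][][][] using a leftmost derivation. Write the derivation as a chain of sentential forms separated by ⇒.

S ⇒ SS ⇒ SSS ⇒ SSSS ⇒ []SSS ⇒ []SSSS ⇒ [][]SSS ⇒ [][][]SS ⇒ [][][][]S ⇒ [][][][][]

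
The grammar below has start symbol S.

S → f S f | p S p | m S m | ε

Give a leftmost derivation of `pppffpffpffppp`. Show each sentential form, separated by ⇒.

S ⇒ pSp ⇒ ppSpp ⇒ pppSppp ⇒ pppfSfppp ⇒ pppffSffppp ⇒ pppffpSpffppp ⇒ pppffpfSfpffppp ⇒ pppffpffpffppp

S ⇒ pSp   [S → p S p]
pSp ⇒ ppSpp   [S → p S p]
ppSpp ⇒ pppSppp   [S → p S p]
pppSppp ⇒ pppfSfppp   [S → f S f]
pppfSfppp ⇒ pppffSffppp   [S → f S f]
pppffSffppp ⇒ pppffpSpffppp   [S → p S p]
pppffpSpffppp ⇒ pppffpfSfpffppp   [S → f S f]
pppffpfSfpffppp ⇒ pppffpffpffppp   [S → ε]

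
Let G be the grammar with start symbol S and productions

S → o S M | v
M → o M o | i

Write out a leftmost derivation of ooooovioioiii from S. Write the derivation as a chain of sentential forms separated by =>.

S=>oSM=>ooSMM=>oooSMMM=>ooooSMMMM=>oooooSMMMMM=>ooooovMMMMM=>oooooviMMMM=>ooooovioMoMMM=>ooooovioioMMM=>ooooovioioiMM=>ooooovioioiiM=>ooooovioioiii

S => oSM   [S → o S M]
oSM => ooSMM   [S → o S M]
ooSMM => oooSMMM   [S → o S M]
oooSMMM => ooooSMMMM   [S → o S M]
ooooSMMMM => oooooSMMMMM   [S → o S M]
oooooSMMMMM => ooooovMMMMM   [S → v]
ooooovMMMMM => oooooviMMMM   [M → i]
oooooviMMMM => ooooovioMoMMM   [M → o M o]
ooooovioMoMMM => ooooovioioMMM   [M → i]
ooooovioioMMM => ooooovioioiMM   [M → i]
ooooovioioiMM => ooooovioioiiM   [M → i]
ooooovioioiiM => ooooovioioiii   [M → i]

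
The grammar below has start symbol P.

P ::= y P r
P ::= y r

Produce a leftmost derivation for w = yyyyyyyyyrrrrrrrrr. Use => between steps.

P=>yPr=>yyPrr=>yyyPrrr=>yyyyPrrrr=>yyyyyPrrrrr=>yyyyyyPrrrrrr=>yyyyyyyPrrrrrrr=>yyyyyyyyPrrrrrrrr=>yyyyyyyyyrrrrrrrrr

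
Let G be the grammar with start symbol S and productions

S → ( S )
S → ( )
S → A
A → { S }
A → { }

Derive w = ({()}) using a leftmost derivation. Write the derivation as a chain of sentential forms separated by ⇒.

S ⇒ (S)   [S → ( S )]
(S) ⇒ (A)   [S → A]
(A) ⇒ ({S})   [A → { S }]
({S}) ⇒ ({()})   [S → ( )]

S⇒(S)⇒(A)⇒({S})⇒({()})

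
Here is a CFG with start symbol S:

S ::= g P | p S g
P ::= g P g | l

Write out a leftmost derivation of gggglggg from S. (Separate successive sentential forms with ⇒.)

S ⇒ gP ⇒ ggPg ⇒ gggPgg ⇒ ggggPggg ⇒ gggglggg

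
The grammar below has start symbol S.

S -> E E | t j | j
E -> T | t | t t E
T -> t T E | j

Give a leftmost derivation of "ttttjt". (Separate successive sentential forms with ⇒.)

S ⇒ EE ⇒ tE ⇒ tttE ⇒ tttT ⇒ ttttTE ⇒ ttttjE ⇒ ttttjt

S ⇒ EE   [S -> E E]
EE ⇒ tE   [E -> t]
tE ⇒ tttE   [E -> t t E]
tttE ⇒ tttT   [E -> T]
tttT ⇒ ttttTE   [T -> t T E]
ttttTE ⇒ ttttjE   [T -> j]
ttttjE ⇒ ttttjt   [E -> t]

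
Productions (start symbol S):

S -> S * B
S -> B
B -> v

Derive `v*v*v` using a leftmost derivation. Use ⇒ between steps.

S⇒S*B⇒S*B*B⇒B*B*B⇒v*B*B⇒v*v*B⇒v*v*v

S ⇒ S*B   [S -> S * B]
S*B ⇒ S*B*B   [S -> S * B]
S*B*B ⇒ B*B*B   [S -> B]
B*B*B ⇒ v*B*B   [B -> v]
v*B*B ⇒ v*v*B   [B -> v]
v*v*B ⇒ v*v*v   [B -> v]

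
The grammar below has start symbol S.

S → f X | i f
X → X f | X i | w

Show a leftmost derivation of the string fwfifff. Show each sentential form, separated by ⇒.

S⇒fX⇒fXf⇒fXff⇒fXfff⇒fXifff⇒fXfifff⇒fwfifff

S ⇒ fX   [S → f X]
fX ⇒ fXf   [X → X f]
fXf ⇒ fXff   [X → X f]
fXff ⇒ fXfff   [X → X f]
fXfff ⇒ fXifff   [X → X i]
fXifff ⇒ fXfifff   [X → X f]
fXfifff ⇒ fwfifff   [X → w]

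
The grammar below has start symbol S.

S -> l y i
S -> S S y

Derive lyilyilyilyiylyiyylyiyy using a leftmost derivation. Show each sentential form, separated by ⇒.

S ⇒ SSy ⇒ lyiSy ⇒ lyiSSyy ⇒ lyiSSySyy ⇒ lyilyiSySyy ⇒ lyilyiSSyySyy ⇒ lyilyiSSySyySyy ⇒ lyilyilyiSySyySyy ⇒ lyilyilyilyiySyySyy ⇒ lyilyilyilyiylyiyySyy ⇒ lyilyilyilyiylyiyylyiyy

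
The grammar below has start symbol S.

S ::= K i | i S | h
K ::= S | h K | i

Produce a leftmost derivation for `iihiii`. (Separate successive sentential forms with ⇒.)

S ⇒ Ki   [S ::= K i]
Ki ⇒ Si   [K ::= S]
Si ⇒ iSi   [S ::= i S]
iSi ⇒ iKii   [S ::= K i]
iKii ⇒ iSii   [K ::= S]
iSii ⇒ iKiii   [S ::= K i]
iKiii ⇒ iSiii   [K ::= S]
iSiii ⇒ iiSiii   [S ::= i S]
iiSiii ⇒ iihiii   [S ::= h]

S ⇒ Ki ⇒ Si ⇒ iSi ⇒ iKii ⇒ iSii ⇒ iKiii ⇒ iSiii ⇒ iiSiii ⇒ iihiii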